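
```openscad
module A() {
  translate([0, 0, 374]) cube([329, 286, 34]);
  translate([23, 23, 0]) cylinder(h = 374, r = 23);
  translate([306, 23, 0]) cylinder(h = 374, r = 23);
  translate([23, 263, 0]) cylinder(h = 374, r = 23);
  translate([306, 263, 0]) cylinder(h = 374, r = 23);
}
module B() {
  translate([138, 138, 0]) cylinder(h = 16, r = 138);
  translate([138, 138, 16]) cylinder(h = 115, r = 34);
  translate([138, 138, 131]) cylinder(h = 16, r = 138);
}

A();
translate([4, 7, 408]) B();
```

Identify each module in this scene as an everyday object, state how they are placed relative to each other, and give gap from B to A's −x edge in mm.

The spool's min-x is at 4; the stool's min-x is 0; gap = 4 mm.

A is a stool. B is a spool. The spool is on top of the stool. The gap from the spool to the stool's −x edge is 4 mm.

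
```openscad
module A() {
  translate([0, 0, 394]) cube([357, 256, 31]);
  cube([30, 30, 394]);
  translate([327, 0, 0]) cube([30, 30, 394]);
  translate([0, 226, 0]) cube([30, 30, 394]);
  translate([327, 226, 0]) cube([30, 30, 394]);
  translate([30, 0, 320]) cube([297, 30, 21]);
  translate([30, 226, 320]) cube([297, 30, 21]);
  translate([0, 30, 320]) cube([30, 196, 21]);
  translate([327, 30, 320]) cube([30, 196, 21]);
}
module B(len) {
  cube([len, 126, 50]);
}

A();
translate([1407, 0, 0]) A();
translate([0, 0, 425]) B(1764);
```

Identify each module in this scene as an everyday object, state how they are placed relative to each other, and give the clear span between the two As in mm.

A is a stool. B is a beam. A beam spans the tops of two stools. The clear span between the two stools is 1050 mm.

Second stool starts at x = 1407; first ends at x = 357; clear span = 1407 − 357 = 1050 mm.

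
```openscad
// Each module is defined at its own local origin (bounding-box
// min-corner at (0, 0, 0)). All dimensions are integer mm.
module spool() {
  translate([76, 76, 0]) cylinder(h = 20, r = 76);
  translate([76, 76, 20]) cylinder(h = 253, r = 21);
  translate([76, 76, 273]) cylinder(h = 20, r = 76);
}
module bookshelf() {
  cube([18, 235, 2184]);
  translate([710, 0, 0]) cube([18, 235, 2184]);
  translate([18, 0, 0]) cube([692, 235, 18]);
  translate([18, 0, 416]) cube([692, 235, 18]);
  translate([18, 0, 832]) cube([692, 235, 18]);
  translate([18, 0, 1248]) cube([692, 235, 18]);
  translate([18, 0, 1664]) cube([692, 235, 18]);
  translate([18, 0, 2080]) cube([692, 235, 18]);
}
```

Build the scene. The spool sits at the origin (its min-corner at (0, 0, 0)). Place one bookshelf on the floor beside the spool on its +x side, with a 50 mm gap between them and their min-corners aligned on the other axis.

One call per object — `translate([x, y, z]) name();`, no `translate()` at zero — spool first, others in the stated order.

spool();
translate([202, 0, 0]) bookshelf();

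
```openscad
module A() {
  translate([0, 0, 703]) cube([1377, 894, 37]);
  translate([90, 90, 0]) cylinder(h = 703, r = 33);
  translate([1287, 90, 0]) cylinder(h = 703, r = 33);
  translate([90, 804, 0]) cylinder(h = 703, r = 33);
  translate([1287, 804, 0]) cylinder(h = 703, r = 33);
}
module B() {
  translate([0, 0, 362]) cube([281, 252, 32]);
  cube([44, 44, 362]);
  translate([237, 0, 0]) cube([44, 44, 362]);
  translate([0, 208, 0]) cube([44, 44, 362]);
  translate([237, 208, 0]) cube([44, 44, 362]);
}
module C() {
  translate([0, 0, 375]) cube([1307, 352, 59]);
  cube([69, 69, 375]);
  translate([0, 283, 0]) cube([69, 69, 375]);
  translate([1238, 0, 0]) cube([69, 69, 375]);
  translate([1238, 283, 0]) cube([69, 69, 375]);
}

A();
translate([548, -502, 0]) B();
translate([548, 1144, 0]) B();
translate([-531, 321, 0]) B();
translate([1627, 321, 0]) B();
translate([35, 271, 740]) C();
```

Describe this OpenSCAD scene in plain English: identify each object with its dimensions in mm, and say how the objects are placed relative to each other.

A is a table with a 1377×894 mm rectangular top, 37 mm thick, top surface at z = 740 mm, supported by four round legs of 66 mm diameter, each leg's bounding box inset 57 mm from the nearest pair of top edges, running from the floor.

B is a four-legged stool. The seat is a 281×252×32 mm slab whose top surface is at z = 394 mm; four square legs, each 44×44 mm in cross-section, run from the floor (z = 0) to the underside of the seat, each flush with a corner of the seat.

C is a long wooden bench with a 1307 mm (x) × 352 mm (y) seat, 59 mm thick, its top surface 434 mm above the floor. Four 69 mm square legs at the seat corners, flush with the edges, run from z = 0 to the seat underside.

Four stools sit around the table at the −y, +y, −x, +x sides. The bench is on top of the table, centred.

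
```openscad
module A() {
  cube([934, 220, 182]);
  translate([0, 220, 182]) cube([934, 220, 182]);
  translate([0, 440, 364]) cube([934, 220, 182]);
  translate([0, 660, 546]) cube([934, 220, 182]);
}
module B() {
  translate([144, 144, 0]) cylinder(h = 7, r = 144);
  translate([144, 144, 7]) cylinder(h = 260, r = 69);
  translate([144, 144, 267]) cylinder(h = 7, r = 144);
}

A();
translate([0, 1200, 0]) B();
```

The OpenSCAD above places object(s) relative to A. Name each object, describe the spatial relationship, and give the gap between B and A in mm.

The spool's nearest face is 320 mm from the staircase's +y face.

A is a staircase. B is a spool. The spool is on the floor beside the staircase on its +y side. The gap between the spool and the staircase is 320 mm.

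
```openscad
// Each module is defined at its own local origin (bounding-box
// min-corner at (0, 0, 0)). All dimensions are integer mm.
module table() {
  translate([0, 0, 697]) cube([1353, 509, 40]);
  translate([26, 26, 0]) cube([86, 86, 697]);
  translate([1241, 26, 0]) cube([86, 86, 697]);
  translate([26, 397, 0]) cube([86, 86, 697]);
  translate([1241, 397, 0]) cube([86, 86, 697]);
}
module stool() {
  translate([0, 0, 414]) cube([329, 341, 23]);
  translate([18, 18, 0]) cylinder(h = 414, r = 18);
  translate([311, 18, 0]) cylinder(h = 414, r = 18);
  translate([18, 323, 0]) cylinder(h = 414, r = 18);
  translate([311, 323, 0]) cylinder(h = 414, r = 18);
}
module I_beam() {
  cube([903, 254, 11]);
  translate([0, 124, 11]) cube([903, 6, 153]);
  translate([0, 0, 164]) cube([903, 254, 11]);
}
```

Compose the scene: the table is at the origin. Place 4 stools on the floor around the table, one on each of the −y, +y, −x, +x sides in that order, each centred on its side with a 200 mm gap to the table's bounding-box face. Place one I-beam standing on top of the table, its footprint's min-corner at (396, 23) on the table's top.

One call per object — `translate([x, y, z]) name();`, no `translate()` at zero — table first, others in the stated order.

table();
translate([512, -541, 0]) stool();
translate([512, 709, 0]) stool();
translate([-529, 84, 0]) stool();
translate([1553, 84, 0]) stool();
translate([396, 23, 737]) I_beam();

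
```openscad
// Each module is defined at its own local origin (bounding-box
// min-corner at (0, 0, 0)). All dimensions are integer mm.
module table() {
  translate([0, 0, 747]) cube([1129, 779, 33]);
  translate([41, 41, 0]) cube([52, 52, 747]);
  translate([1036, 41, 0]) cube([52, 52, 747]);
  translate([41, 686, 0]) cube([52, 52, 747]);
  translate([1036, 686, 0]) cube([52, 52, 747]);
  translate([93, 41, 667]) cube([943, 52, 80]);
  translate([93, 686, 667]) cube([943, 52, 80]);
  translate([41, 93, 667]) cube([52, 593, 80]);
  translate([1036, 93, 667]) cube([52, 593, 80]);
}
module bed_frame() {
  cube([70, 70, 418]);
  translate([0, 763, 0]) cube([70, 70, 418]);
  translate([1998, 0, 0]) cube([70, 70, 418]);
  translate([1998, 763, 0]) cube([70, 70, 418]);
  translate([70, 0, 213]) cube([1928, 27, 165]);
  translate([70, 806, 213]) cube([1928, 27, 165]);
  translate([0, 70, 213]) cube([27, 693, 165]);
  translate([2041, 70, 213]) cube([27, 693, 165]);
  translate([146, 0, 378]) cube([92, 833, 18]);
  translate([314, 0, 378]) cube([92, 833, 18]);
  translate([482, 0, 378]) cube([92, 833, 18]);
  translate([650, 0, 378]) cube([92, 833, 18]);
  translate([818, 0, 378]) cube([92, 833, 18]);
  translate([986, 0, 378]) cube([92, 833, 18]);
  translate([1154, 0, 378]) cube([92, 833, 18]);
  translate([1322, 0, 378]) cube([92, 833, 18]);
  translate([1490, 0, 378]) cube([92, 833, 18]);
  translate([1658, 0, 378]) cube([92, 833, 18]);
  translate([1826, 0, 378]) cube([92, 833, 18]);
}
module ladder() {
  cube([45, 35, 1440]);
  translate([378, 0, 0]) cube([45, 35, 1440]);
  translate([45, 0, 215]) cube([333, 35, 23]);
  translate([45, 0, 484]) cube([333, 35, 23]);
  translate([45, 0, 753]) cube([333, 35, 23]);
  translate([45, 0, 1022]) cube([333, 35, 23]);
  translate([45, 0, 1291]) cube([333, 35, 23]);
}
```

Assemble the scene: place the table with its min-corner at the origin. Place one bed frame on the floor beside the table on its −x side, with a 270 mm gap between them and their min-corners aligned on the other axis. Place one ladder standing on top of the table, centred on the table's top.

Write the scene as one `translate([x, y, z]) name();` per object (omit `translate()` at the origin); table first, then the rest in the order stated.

table();
translate([-2338, 0, 0]) bed_frame();
translate([353, 372, 780]) ladder();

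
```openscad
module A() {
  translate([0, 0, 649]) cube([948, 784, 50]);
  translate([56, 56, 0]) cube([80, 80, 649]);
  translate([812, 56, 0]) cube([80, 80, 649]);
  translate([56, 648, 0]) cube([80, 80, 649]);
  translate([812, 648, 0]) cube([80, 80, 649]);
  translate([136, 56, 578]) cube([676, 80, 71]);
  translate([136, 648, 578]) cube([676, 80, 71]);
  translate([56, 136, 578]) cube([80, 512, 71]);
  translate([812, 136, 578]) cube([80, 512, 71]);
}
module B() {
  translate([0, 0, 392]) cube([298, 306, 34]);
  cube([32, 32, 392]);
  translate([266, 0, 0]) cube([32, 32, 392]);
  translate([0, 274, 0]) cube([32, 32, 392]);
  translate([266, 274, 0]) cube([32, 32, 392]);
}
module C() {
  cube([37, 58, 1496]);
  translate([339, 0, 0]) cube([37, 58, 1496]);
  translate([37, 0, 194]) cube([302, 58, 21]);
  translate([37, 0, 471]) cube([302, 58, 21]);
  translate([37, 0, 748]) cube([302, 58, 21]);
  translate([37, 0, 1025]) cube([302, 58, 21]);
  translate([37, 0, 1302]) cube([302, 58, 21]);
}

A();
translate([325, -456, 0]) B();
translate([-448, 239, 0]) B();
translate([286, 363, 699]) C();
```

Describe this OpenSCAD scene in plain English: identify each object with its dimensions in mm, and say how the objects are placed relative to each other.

A is a table with a 948×784 mm rectangular top, 50 mm thick, top surface at z = 699 mm, supported by four 80×80 mm square legs, each inset 56 mm from the nearest pair of top edges, running from the floor. Four apron rails, 80 mm thick and 71 mm tall, run between adjacent legs with their top edges flush with the underside of the top and their outer faces flush with the legs' outer faces.

B is a four-legged stool. The seat is a 298×306×34 mm slab whose top surface is at z = 426 mm; four square legs, each 32×32 mm in cross-section, run from the floor (z = 0) to the underside of the seat, each flush with a corner of the seat.

C is a straight ladder. Two 37×58 mm vertical rails, 1496 mm tall, stand 376 mm apart (outside-to-outside) with their front faces coplanar on the −y side. 5 rungs, each 58 mm deep and 21 mm tall, span between the inner faces of the rails, front faces flush with the rails. The lowest rung's underside is at z = 194 mm and rungs are spaced 277 mm apart (underside to underside).

Two stools sit around the table at the −y, −x sides. The ladder is on top of the table, centred.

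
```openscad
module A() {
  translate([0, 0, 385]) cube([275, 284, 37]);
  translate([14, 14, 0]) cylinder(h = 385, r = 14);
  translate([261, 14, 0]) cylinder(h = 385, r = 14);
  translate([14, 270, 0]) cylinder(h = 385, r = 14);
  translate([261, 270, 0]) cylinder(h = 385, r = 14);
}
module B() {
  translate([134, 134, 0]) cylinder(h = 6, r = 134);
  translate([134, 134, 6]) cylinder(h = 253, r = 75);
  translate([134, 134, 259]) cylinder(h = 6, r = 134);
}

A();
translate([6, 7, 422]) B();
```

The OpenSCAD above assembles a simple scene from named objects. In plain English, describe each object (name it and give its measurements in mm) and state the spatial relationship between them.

A is a four-legged stool. The seat is 275×284 mm, 37 mm thick, top at z = 422 mm. It stands on four round legs, each 28 mm in diameter, from z = 0 to the seat underside, each leg's axis is inset half a diameter from the nearest pair of seat edges (so the leg's bounding box is flush with the corner).

B is a spool: two coaxial disc flanges of radius 134 mm and thickness 6 mm, joined by a core cylinder of radius 75 mm and height 253 mm. The lower flange rests on z = 0 and the three cylinders share a vertical axis.

The spool is on top of the stool.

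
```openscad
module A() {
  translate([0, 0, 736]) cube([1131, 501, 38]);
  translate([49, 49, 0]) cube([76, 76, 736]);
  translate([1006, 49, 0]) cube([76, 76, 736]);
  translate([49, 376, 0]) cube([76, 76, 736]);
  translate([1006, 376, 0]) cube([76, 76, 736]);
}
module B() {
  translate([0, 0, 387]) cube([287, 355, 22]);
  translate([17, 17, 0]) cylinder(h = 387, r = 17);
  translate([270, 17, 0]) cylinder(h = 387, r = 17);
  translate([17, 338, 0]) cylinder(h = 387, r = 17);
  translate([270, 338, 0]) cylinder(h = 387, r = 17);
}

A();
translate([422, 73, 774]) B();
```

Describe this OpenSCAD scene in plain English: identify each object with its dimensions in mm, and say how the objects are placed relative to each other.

A is a rectangular dining table. The top is 1131×501×38 mm with its upper surface at z = 774 mm. It stands on four 76×76 mm square legs, each inset 49 mm from the nearest pair of top edges, running from the floor to the underside of the top.

B is a simple wooden stool: a rectangular seat 287 mm (x) by 355 mm (y), 22 mm thick, top face at z = 409 mm, on four round legs, each 34 mm in diameter. The legs rest on z = 0, each leg's axis is inset half a diameter from the nearest pair of seat edges (so the leg's bounding box is flush with the corner).

The stool is on top of the table, centred.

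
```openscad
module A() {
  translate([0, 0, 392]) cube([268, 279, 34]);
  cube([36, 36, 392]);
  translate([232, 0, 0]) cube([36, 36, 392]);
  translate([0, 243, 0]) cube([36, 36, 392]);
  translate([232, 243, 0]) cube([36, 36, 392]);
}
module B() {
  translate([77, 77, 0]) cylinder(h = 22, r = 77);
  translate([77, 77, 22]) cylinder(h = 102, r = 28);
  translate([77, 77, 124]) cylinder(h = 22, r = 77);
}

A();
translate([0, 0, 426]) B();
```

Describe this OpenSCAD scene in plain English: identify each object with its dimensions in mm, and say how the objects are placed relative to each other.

A is a simple wooden stool: a rectangular seat 268 mm (x) by 279 mm (y), 34 mm thick, top face at z = 426 mm, on four square legs, each 36×36 mm in cross-section. The legs rest on z = 0, each flush with a corner of the seat.

B is a spool: two coaxial disc flanges of radius 77 mm and thickness 22 mm, joined by a core cylinder of radius 28 mm and height 102 mm. The lower flange rests on z = 0 and the three cylinders share a vertical axis.

The spool is on top of the stool.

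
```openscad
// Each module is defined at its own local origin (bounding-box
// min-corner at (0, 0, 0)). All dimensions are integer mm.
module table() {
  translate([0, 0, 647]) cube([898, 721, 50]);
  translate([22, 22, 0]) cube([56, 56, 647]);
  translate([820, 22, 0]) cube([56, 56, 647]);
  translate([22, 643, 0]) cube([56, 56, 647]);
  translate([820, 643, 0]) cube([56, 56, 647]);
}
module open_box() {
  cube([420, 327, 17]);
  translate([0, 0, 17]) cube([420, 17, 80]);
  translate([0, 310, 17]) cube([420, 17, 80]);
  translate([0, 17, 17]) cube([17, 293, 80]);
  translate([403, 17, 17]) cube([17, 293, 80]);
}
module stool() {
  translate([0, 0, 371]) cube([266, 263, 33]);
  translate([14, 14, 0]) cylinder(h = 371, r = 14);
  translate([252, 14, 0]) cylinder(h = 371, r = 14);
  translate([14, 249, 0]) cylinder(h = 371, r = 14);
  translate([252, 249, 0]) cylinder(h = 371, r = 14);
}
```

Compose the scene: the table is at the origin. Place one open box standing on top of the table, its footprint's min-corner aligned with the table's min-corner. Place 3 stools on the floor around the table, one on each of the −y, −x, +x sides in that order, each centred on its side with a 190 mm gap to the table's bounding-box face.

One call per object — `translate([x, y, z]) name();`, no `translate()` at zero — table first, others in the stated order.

table();
translate([0, 0, 697]) open_box();
translate([316, -453, 0]) stool();
translate([-456, 229, 0]) stool();
translate([1088, 229, 0]) stool();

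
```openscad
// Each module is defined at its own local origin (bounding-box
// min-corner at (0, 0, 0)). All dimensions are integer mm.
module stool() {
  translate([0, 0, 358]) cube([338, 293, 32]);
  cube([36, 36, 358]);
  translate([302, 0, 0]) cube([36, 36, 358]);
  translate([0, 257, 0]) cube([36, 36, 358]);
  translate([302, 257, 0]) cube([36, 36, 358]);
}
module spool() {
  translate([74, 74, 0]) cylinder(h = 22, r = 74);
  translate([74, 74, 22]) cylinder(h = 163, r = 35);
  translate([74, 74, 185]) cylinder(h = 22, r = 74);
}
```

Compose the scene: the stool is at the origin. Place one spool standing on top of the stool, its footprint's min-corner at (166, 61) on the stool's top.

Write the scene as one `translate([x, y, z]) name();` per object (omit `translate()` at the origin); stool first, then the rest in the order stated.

stool();
translate([166, 61, 390]) spool();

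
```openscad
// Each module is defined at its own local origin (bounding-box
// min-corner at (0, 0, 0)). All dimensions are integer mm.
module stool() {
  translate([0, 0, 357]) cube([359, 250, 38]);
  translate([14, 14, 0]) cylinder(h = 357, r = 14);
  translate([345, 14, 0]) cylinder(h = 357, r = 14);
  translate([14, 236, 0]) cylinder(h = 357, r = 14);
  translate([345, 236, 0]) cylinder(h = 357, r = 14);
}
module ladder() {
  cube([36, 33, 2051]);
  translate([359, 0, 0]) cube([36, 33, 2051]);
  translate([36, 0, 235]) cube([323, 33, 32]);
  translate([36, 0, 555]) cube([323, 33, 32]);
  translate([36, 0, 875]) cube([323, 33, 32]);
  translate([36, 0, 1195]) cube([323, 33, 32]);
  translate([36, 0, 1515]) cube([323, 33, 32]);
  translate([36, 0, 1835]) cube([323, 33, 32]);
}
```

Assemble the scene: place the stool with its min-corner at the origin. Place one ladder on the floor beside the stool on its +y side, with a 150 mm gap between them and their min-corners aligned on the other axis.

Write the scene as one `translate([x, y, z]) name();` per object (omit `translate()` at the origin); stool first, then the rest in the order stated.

stool();
translate([0, 400, 0]) ladder();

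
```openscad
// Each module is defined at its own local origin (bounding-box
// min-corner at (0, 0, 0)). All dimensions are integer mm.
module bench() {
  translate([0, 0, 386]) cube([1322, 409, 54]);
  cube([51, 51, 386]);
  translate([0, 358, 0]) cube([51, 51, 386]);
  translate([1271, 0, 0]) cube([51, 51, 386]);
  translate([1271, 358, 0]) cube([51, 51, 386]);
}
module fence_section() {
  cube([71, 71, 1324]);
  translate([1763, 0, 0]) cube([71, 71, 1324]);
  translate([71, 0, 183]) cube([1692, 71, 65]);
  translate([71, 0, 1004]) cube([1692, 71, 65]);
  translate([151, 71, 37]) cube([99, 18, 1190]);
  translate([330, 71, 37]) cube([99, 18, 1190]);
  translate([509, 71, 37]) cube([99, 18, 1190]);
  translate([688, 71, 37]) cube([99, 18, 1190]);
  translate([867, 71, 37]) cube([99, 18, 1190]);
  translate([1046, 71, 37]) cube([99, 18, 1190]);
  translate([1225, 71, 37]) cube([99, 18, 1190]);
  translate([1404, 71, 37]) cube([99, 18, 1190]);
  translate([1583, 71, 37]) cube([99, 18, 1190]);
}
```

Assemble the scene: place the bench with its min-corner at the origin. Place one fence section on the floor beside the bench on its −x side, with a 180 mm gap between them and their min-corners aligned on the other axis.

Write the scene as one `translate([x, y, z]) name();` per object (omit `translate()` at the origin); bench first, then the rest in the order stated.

bench();
translate([-2014, 0, 0]) fence_section();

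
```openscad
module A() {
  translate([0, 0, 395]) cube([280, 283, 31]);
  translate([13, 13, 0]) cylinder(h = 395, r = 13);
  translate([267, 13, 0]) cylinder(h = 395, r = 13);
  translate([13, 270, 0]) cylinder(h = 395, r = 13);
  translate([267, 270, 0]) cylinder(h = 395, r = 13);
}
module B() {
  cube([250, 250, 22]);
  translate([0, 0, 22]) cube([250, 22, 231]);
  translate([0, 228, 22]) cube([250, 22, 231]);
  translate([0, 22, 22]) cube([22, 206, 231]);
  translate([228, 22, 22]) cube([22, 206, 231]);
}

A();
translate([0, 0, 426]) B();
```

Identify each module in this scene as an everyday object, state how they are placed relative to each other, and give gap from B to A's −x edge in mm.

The open box's min-x is at 0; the stool's min-x is 0; gap = 0 mm.

A is a stool. B is an open box. The open box is on top of the stool. The gap from the open box to the stool's −x edge is 0 mm.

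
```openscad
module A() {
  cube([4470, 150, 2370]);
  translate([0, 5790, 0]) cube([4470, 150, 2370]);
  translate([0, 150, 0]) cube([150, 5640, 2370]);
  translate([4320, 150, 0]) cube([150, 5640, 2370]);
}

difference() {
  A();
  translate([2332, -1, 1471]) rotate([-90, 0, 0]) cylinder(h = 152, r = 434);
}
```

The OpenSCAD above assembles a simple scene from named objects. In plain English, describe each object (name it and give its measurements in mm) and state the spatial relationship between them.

A is a box-shaped house frame (walls only): outside footprint 4470×5940 mm, wall height 2370 mm, wall thickness 150 mm. The two y-facing walls run the full x-width; the two x-facing walls fit between the inner faces of the y-facing walls.

The house frame has a circular hole of radius 434 mm through its front wall, centred at (x = 2332, z = 1471).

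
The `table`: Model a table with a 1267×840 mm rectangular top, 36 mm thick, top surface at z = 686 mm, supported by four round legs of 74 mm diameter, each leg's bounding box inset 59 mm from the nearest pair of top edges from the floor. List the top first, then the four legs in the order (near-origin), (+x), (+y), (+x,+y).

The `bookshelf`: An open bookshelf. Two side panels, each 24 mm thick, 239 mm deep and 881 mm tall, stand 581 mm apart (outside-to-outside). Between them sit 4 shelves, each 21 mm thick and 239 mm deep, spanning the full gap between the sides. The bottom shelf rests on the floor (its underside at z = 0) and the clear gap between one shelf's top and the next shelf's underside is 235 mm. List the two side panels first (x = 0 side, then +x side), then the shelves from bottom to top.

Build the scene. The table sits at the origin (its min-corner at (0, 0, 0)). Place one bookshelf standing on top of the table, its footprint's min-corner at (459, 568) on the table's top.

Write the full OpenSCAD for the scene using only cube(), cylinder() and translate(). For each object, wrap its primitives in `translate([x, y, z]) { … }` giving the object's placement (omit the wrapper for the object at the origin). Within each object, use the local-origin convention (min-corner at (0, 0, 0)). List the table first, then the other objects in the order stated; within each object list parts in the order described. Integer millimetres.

translate([0, 0, 650]) cube([1267, 840, 36]);
translate([96, 96, 0]) cylinder(h = 650, r = 37);
translate([1171, 96, 0]) cylinder(h = 650, r = 37);
translate([96, 744, 0]) cylinder(h = 650, r = 37);
translate([1171, 744, 0]) cylinder(h = 650, r = 37);
translate([459, 568, 686]) {
  cube([24, 239, 881]);
  translate([557, 0, 0]) cube([24, 239, 881]);
  translate([24, 0, 0]) cube([533, 239, 21]);
  translate([24, 0, 256]) cube([533, 239, 21]);
  translate([24, 0, 512]) cube([533, 239, 21]);
  translate([24, 0, 768]) cube([533, 239, 21]);
}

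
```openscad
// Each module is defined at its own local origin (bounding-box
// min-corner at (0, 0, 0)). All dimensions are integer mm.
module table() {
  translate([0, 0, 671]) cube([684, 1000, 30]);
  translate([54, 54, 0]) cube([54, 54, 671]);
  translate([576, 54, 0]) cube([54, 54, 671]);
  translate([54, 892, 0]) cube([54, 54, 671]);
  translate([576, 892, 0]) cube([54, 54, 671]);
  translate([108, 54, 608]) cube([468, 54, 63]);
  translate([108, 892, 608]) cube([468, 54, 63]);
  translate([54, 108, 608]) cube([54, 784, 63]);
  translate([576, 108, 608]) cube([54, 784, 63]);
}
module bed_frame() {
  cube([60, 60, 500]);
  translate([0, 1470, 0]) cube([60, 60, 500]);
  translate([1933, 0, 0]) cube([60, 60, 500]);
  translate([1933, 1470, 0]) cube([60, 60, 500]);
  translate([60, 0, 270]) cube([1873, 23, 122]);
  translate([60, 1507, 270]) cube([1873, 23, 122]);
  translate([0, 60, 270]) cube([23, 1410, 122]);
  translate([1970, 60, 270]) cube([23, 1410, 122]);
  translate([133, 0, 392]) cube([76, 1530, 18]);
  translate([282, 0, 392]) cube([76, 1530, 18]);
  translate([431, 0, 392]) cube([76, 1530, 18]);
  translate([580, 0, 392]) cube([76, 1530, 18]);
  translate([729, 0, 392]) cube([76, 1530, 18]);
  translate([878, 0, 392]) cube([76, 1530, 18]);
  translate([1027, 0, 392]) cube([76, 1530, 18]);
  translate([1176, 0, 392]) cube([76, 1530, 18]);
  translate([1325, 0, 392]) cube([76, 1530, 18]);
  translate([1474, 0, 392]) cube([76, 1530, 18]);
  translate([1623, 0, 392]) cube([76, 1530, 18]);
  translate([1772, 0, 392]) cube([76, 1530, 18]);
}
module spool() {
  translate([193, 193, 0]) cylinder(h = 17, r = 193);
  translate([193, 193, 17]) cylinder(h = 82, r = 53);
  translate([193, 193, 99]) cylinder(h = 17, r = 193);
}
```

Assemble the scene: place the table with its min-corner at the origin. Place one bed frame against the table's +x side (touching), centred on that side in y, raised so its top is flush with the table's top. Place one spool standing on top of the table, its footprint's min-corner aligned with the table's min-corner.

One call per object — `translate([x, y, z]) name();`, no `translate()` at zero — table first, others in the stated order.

table();
translate([684, -265, 201]) bed_frame();
translate([0, 0, 701]) spool();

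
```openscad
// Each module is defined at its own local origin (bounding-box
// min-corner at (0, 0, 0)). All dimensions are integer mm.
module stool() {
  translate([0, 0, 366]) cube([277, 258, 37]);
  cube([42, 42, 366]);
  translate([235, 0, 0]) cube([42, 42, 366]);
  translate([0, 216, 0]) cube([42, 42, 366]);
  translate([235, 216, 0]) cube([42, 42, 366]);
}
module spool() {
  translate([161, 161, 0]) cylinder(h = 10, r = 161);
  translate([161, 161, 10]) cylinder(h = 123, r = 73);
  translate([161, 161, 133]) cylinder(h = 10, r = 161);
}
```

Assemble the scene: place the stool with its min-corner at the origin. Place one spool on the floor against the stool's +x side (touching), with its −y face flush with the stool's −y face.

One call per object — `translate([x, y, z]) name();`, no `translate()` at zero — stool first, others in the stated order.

stool();
translate([277, 0, 0]) spool();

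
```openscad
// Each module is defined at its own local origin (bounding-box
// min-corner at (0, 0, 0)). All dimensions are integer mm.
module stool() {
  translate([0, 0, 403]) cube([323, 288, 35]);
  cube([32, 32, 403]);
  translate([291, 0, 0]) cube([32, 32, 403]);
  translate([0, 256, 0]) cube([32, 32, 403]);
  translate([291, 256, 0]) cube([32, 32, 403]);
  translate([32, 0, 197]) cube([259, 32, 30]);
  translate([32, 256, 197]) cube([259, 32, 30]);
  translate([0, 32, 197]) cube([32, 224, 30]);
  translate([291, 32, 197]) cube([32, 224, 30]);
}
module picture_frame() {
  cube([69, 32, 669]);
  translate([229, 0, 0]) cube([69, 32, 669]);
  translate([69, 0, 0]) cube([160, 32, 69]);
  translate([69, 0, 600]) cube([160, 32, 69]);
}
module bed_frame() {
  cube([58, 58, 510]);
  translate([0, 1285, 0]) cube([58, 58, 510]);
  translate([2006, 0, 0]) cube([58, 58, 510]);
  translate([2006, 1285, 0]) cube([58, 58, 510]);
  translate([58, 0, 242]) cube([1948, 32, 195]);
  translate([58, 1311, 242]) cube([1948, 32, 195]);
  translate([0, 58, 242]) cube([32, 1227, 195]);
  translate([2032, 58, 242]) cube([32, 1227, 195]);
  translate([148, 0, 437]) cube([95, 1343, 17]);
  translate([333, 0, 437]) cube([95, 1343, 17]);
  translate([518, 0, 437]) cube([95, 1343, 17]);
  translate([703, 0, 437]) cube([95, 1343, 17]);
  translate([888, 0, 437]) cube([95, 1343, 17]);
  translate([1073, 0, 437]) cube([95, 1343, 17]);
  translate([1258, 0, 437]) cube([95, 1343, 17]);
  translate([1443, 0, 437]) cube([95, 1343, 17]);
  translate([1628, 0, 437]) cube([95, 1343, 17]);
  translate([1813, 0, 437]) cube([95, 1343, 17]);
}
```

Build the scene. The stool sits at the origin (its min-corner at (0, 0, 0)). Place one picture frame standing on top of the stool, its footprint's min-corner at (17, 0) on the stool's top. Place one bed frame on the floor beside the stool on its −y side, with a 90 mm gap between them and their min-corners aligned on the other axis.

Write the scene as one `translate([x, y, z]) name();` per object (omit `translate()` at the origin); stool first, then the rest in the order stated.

stool();
translate([17, 0, 438]) picture_frame();
translate([0, -1433, 0]) bed_frame();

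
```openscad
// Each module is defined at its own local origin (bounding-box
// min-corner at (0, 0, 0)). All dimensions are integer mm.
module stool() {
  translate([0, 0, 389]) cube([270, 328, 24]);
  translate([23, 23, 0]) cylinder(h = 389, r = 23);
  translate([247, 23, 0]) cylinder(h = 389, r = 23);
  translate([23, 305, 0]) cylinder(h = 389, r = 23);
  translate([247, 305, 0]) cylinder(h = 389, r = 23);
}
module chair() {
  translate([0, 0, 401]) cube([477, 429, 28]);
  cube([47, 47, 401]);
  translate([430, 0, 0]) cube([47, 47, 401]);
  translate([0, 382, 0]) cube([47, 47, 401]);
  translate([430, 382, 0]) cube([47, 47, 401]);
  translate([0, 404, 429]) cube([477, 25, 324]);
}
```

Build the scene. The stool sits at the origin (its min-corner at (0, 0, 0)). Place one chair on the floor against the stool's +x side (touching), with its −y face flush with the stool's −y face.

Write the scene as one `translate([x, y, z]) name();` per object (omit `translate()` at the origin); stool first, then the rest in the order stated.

stool();
translate([270, 0, 0]) chair();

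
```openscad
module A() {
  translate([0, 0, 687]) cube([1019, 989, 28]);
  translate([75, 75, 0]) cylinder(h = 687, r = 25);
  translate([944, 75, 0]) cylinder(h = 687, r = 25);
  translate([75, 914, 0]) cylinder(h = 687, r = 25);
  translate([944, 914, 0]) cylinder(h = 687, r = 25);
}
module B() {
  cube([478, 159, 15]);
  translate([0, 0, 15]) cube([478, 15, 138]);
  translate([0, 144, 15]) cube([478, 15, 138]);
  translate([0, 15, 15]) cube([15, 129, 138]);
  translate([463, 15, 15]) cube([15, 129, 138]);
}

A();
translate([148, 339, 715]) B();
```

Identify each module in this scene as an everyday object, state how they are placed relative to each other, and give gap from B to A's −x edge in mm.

A is a table. B is an open box. The open box is on top of the table. The gap from the open box to the table's −x edge is 148 mm.

The open box's min-x is at 148; the table's min-x is 0; gap = 148 mm.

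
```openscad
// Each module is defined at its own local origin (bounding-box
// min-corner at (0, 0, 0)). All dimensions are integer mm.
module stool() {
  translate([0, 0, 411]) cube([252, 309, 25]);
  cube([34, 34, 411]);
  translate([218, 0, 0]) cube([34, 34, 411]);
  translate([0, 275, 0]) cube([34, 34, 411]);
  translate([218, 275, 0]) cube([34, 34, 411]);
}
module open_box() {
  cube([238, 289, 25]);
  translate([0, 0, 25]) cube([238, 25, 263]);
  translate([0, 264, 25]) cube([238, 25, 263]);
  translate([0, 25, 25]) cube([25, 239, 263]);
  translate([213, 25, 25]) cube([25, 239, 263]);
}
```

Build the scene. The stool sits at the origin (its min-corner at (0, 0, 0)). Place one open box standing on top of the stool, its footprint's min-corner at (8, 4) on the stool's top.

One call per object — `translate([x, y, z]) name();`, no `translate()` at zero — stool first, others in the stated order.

stool();
translate([8, 4, 436]) open_box();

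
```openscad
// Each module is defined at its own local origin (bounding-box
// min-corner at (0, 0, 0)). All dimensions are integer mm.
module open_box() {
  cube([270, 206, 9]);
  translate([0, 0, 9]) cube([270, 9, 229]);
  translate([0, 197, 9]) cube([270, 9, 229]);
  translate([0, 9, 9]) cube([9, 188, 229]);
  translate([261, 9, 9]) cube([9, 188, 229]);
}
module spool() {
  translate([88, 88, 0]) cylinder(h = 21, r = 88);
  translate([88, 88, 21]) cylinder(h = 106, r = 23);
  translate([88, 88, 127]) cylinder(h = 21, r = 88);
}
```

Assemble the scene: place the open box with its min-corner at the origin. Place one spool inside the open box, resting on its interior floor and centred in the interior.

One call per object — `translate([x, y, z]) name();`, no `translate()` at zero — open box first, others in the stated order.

open_box();
translate([47, 15, 9]) spool();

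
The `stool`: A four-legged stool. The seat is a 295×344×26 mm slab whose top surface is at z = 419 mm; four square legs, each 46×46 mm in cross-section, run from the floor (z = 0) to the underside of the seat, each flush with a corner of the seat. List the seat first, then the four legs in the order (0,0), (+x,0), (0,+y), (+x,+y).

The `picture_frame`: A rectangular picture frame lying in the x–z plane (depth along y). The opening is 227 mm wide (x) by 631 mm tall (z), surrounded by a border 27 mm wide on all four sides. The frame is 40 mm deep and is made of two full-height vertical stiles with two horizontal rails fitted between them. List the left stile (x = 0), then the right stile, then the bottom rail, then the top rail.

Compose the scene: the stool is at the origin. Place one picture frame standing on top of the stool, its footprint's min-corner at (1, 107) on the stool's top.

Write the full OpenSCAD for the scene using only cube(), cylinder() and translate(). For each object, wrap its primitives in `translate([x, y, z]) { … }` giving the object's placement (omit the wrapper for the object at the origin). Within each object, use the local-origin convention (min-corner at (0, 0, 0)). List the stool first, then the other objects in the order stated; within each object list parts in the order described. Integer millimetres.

translate([0, 0, 393]) cube([295, 344, 26]);
cube([46, 46, 393]);
translate([249, 0, 0]) cube([46, 46, 393]);
translate([0, 298, 0]) cube([46, 46, 393]);
translate([249, 298, 0]) cube([46, 46, 393]);
translate([1, 107, 419]) {
  cube([27, 40, 685]);
  translate([254, 0, 0]) cube([27, 40, 685]);
  translate([27, 0, 0]) cube([227, 40, 27]);
  translate([27, 0, 658]) cube([227, 40, 27]);
}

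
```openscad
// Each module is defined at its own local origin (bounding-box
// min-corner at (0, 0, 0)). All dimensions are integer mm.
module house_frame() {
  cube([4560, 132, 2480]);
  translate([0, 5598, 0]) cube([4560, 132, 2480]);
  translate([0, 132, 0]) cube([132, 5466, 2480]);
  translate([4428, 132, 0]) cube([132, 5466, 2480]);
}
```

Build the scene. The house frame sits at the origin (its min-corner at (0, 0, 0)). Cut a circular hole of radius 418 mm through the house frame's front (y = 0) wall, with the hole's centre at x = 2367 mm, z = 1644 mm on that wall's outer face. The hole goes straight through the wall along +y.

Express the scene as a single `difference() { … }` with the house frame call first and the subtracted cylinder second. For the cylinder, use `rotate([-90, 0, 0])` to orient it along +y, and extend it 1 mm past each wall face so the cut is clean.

difference() {
  house_frame();
  translate([2367, -1, 1644]) rotate([-90, 0, 0]) cylinder(h = 134, r = 418);
}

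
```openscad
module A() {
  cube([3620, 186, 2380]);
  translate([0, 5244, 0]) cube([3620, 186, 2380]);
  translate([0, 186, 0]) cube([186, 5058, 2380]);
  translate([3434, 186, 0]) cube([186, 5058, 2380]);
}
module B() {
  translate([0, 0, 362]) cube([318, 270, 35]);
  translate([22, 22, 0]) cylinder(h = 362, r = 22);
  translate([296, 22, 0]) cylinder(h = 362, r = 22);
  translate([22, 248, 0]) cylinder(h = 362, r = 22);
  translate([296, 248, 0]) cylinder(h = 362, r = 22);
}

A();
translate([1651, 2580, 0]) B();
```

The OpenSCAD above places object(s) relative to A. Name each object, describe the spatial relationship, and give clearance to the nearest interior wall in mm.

A is a house frame. B is a stool. The stool sits inside the house frame, centred. The clearance to the nearest interior wall is 1465 mm.

Clearances: x = 1465, y = 2394; minimum 1465 mm.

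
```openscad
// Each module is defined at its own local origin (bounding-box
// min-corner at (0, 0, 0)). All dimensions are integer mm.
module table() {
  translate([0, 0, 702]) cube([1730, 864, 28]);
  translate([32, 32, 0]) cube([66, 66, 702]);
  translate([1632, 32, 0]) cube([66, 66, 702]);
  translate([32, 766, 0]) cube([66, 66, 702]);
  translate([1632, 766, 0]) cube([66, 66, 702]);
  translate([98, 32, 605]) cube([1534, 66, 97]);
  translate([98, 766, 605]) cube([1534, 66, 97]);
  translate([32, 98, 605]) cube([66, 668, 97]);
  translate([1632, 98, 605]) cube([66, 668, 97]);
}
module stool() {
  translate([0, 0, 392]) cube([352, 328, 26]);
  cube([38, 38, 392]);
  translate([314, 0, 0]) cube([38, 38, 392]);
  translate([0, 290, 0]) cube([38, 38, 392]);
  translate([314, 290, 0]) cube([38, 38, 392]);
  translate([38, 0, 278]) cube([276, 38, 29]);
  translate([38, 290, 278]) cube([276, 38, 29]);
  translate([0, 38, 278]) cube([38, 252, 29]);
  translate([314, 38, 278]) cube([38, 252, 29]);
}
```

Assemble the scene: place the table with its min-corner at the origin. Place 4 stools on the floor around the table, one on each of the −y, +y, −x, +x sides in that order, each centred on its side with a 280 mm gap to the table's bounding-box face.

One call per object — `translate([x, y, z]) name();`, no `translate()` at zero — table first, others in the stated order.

table();
translate([689, -608, 0]) stool();
translate([689, 1144, 0]) stool();
translate([-632, 268, 0]) stool();
translate([2010, 268, 0]) stool();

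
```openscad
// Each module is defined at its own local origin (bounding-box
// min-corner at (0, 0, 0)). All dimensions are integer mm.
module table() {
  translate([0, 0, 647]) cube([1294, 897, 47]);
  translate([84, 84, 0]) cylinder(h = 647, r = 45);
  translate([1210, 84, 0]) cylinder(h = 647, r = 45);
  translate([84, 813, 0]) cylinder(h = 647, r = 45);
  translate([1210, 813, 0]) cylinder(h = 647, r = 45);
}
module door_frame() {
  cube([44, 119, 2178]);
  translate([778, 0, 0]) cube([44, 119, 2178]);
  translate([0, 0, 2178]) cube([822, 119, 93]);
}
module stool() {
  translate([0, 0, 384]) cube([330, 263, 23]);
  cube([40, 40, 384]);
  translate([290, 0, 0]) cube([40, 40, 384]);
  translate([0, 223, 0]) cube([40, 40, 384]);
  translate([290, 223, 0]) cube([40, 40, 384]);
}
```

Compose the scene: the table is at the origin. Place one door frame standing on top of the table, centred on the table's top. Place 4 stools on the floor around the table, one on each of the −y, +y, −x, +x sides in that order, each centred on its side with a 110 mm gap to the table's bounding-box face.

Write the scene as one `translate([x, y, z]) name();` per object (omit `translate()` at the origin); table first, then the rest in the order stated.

table();
translate([236, 389, 694]) door_frame();
translate([482, -373, 0]) stool();
translate([482, 1007, 0]) stool();
translate([-440, 317, 0]) stool();
translate([1404, 317, 0]) stool();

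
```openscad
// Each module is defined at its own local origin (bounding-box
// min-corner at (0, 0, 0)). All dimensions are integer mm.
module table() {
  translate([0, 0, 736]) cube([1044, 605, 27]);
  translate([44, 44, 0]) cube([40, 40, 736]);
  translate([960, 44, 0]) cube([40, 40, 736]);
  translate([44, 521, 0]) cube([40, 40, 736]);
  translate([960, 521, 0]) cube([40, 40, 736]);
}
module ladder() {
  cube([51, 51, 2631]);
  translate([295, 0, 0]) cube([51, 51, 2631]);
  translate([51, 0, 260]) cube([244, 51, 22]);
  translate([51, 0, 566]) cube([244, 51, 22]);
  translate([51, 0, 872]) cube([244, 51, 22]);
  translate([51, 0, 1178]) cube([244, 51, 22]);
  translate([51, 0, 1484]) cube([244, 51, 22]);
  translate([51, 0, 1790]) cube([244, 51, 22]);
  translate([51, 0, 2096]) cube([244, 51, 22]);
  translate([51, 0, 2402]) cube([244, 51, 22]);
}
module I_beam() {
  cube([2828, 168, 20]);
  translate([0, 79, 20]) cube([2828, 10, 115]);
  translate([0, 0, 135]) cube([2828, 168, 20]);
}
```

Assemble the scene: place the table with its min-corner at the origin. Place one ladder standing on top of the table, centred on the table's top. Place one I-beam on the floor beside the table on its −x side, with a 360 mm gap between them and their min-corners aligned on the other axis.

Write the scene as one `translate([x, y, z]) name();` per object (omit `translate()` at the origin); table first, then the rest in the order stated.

table();
translate([349, 277, 763]) ladder();
translate([-3188, 0, 0]) I_beam();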